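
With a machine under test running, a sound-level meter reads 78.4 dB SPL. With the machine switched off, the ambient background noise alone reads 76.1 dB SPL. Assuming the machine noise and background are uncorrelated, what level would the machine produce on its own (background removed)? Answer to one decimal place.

Subtract intensities: L_src = 10·log₁₀(10^(L_total/10) − 10^(L_bg/10)).
L_src = 10·log₁₀(10^(78.4/10) − 10^(76.1/10)) = 10·log₁₀(28450000) = 74.5 dB SPL.

74.5 dB SPL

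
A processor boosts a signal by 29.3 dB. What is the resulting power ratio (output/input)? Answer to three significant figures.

Power ratio = 10^(dB/10).
10^(29.3/10) = 10^(2.930) = 851.

851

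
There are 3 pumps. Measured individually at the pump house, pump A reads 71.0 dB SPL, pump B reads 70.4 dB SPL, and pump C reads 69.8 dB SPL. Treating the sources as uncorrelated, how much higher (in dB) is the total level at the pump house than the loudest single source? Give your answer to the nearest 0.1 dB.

Uncorrelated sources add in intensity (power), not in dB.
L_total = 10·log₁₀(10^(71.0/10) + 10^(70.4/10) + 10^(69.8/10)) = 75.20 dB SPL.
Excess over the loudest (71.0 dB): 75.20 − 71.0 = 4.2 dB.

4.2 dB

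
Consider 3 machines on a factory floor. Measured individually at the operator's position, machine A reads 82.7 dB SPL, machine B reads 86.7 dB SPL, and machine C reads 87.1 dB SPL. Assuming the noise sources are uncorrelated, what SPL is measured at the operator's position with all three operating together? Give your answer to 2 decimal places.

90.67 dB SPL

Incoherent sources sum as intensities:
L_total = 10·log₁₀(10^(82.7/10) + 10^(86.7/10) + 10^(87.1/10)) = 10·log₁₀(1167000000) = 90.67 dB SPL.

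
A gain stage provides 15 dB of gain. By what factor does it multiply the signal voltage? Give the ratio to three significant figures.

Voltage ratio = 10^(dB/20).
10^(15/20) = 10^(0.7500) = 5.62.

5.62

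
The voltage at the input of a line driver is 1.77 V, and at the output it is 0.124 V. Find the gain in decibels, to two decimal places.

-23.09 dB

Voltage is an amplitude quantity, so gain = 20·log₁₀(V_out/V_in).
20·log₁₀(0.124/1.77) = 20·log₁₀(0.07006) = -23.09 dB.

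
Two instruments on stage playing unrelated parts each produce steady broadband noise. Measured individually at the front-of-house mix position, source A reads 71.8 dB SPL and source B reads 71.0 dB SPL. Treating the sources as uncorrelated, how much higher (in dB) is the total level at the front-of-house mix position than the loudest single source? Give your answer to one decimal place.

Add the sources as powers (linear), then convert back to dB:
L_total = 10·log₁₀(10^(71.8/10) + 10^(71.0/10)) = 74.43 dB SPL.
Excess over the loudest (71.8 dB): 74.43 − 71.8 = 2.6 dB.

2.6 dB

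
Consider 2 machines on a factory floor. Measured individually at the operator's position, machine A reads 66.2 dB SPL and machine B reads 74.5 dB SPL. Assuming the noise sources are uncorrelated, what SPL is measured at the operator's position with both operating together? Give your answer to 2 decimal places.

Uncorrelated sources add in intensity (power), not in dB.
L_total = 10·log₁₀(10^(66.2/10) + 10^(74.5/10)) = 10·log₁₀(32350000) = 75.10 dB SPL.

75.10 dB SPL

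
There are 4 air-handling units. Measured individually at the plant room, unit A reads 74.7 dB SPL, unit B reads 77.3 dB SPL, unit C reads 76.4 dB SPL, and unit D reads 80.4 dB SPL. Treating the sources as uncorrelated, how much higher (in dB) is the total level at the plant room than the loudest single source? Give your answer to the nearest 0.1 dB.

3.3 dB

Add the sources as powers (linear), then convert back to dB:
L_total = 10·log₁₀(10^(74.7/10) + 10^(77.3/10) + 10^(76.4/10) + 10^(80.4/10)) = 83.74 dB SPL.
Excess over the loudest (80.4 dB): 83.74 − 80.4 = 3.3 dB.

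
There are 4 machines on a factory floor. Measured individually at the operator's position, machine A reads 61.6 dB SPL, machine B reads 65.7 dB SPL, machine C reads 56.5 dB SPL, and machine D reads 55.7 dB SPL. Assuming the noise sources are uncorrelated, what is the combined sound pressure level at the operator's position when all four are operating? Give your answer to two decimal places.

67.77 dB SPL

Incoherent sources sum as intensities:
L_total = 10·log₁₀(10^(61.6/10) + 10^(65.7/10) + 10^(56.5/10) + 10^(55.7/10)) = 10·log₁₀(5979000) = 67.77 dB SPL.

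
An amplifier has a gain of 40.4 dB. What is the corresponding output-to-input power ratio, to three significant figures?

Power ratio = 10^(dB/10).
10^(40.4/10) = 10^(4.040) = 11000.

11000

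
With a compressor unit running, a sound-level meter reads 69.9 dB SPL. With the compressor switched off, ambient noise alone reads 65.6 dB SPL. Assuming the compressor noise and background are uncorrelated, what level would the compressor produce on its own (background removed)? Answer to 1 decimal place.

67.9 dB SPL

Remove the background by subtracting linear intensities:
L_src = 10·log₁₀(10^(69.9/10) − 10^(65.6/10)) = 10·log₁₀(6142000) = 67.9 dB SPL.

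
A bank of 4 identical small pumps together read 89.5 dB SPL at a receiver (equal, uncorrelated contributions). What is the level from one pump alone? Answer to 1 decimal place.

83.5 dB SPL

4 equal incoherent sources add 10·log₁₀(4) = 6.02 dB over one source.
L_one = 89.5 − 6.02 = 83.5 dB SPL.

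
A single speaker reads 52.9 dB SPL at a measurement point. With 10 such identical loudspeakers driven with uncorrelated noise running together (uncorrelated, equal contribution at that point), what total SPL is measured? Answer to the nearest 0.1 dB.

10 equal incoherent sources raise the level by 10·log₁₀(10) = 10.00 dB.
L_total = 52.9 + 10.00 = 62.9 dB SPL.

62.9 dB SPL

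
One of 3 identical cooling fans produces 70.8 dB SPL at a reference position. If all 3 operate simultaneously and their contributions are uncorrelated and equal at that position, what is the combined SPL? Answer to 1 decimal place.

75.6 dB SPL

3 equal incoherent sources raise the level by 10·log₁₀(3) = 4.77 dB.
L_total = 70.8 + 4.77 = 75.6 dB SPL.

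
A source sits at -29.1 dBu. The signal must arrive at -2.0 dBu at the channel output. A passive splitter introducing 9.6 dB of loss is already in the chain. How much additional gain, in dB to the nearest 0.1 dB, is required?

The required make-up gain is the shortfall in the dB sum.
G = -2.0 − (-29.1) + 9.6 = 36.7 dB.

36.7 dB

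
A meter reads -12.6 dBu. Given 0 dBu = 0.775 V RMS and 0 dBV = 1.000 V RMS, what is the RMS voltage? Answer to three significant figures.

V = 0.775 V × 10^(-12.6/20).
= 0.775 × 0.2344 = 0.182 V.

0.182 V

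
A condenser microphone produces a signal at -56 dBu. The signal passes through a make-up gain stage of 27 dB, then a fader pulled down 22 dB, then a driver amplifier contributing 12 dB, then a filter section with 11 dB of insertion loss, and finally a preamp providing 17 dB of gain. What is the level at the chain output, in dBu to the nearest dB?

Gain stages sum in dB:
-56 + 27 − 22 + 12 − 11 + 17 = -33 dBu.

-33 dBu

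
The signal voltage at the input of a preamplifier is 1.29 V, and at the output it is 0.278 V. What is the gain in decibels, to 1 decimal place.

Voltage ratio → dB uses the 20·log₁₀ form:
20·log₁₀(0.278/1.29) = 20·log₁₀(0.2155) = -13.3 dB.

-13.3 dB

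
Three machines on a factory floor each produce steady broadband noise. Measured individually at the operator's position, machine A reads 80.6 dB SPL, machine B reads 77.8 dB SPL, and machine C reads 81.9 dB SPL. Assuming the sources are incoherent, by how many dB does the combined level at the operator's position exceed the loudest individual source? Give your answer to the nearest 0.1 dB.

Incoherent sources sum as intensities:
L_total = 10·log₁₀(10^(80.6/10) + 10^(77.8/10) + 10^(81.9/10)) = 85.18 dB SPL.
Excess over the loudest (81.9 dB): 85.18 − 81.9 = 3.3 dB.

3.3 dB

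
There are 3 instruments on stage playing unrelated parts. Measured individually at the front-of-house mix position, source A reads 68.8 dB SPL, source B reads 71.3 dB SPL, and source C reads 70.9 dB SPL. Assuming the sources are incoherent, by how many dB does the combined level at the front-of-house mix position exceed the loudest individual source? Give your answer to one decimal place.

3.9 dB

Uncorrelated sources add in intensity (power), not in dB.
L_total = 10·log₁₀(10^(68.8/10) + 10^(71.3/10) + 10^(70.9/10)) = 75.23 dB SPL.
Excess over the loudest (71.3 dB): 75.23 − 71.3 = 3.9 dB.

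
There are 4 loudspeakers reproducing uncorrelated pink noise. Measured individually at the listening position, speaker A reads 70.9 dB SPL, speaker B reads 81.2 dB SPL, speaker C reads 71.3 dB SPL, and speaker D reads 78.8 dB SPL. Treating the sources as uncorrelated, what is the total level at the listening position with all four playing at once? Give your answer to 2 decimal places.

Incoherent sources sum as intensities:
L_total = 10·log₁₀(10^(70.9/10) + 10^(81.2/10) + 10^(71.3/10) + 10^(78.8/10)) = 10·log₁₀(233500000) = 83.68 dB SPL.

83.68 dB SPL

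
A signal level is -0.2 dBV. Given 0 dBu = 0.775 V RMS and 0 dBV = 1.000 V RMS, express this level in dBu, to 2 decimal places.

The offset between the scales is 20·log₁₀(0.775/1.000) = −2.214 dB.
So dBu = -0.2 + 2.214 = +2.01 dBu.

+2.01 dBu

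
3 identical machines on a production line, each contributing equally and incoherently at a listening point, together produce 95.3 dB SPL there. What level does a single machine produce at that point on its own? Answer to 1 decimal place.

3 equal incoherent sources add 10·log₁₀(3) = 4.77 dB over one source.
L_one = 95.3 − 4.77 = 90.5 dB SPL.

90.5 dB SPL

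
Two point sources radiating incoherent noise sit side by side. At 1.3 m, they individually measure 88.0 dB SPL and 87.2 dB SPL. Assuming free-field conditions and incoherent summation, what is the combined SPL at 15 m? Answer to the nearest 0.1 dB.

69.4 dB SPL

Combined at 1.3 m: 10·log₁₀(10^(88.0/10)+10^(87.2/10)) = 90.63 dB SPL.
Then apply −20·log₁₀(15/1.3) = -21.24 dB → 69.4 dB SPL.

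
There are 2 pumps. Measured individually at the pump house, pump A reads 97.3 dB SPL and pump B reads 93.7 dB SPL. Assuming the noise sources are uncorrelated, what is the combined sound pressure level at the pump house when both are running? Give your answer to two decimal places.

98.87 dB SPL

Incoherent sources sum as intensities:
L_total = 10·log₁₀(10^(97.3/10) + 10^(93.7/10)) = 10·log₁₀(7715000000) = 98.87 dB SPL.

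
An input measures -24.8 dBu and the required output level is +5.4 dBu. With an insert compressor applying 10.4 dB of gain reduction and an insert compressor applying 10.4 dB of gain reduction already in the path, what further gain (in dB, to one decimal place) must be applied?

51.0 dB

The required make-up gain is the shortfall in the dB sum.
G = +5.4 − (-24.8) + 10.4 + 10.4 = 51.0 dB.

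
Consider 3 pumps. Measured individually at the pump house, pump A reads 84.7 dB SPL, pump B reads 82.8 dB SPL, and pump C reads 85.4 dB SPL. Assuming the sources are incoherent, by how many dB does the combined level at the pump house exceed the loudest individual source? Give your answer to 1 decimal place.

3.8 dB

Add the sources as powers (linear), then convert back to dB:
L_total = 10·log₁₀(10^(84.7/10) + 10^(82.8/10) + 10^(85.4/10)) = 89.20 dB SPL.
Excess over the loudest (85.4 dB): 89.20 − 85.4 = 3.8 dB.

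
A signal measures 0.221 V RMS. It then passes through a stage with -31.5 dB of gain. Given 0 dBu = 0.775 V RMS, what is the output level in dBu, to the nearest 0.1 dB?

Input level: 20·log₁₀(0.221/0.775) = -10.90 dBu.
Output: -10.90 − 31.5 = -42.4 dBu.

-42.4 dBu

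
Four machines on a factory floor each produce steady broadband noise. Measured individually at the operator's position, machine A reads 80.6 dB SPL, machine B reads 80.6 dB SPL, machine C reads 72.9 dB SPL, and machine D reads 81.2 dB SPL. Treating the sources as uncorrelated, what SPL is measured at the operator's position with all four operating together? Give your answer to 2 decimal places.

85.81 dB SPL

Uncorrelated sources add in intensity (power), not in dB.
L_total = 10·log₁₀(10^(80.6/10) + 10^(80.6/10) + 10^(72.9/10) + 10^(81.2/10)) = 10·log₁₀(381000000) = 85.81 dB SPL.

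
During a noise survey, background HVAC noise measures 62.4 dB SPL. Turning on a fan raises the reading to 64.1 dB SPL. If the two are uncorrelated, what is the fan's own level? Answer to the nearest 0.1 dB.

59.2 dB SPL

Subtract intensities: L_src = 10·log₁₀(10^(L_total/10) − 10^(L_bg/10)).
L_src = 10·log₁₀(10^(64.1/10) − 10^(62.4/10)) = 10·log₁₀(832600) = 59.2 dB SPL.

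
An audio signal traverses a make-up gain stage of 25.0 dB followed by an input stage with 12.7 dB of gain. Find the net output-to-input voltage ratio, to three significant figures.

76.7

Net gain = 25.0 + 12.7 = 37.7 dB.
Voltage ratio = 10^(37.7/20) = 76.7.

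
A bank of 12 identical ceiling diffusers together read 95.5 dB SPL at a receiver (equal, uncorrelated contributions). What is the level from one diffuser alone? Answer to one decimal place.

84.7 dB SPL

12 equal incoherent sources add 10·log₁₀(12) = 10.79 dB over one source.
L_one = 95.5 − 10.79 = 84.7 dB SPL.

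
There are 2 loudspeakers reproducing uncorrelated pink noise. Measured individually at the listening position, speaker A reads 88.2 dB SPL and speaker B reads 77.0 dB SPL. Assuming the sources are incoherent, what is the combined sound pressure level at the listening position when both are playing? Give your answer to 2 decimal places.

Incoherent sources sum as intensities:
L_total = 10·log₁₀(10^(88.2/10) + 10^(77.0/10)) = 10·log₁₀(710800000) = 88.52 dB SPL.

88.52 dB SPL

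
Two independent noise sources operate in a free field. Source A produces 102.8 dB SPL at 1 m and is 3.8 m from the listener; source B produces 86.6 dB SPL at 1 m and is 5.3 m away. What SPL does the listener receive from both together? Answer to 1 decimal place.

91.3 dB SPL

At the listener: L_A = 102.8 − 20·log₁₀(3.8) = 91.20 dB; L_B = 86.6 − 20·log₁₀(5.3) = 72.11 dB.
Combined: 10·log₁₀(10^(91.20/10)+10^(72.11/10)) = 91.3 dB SPL.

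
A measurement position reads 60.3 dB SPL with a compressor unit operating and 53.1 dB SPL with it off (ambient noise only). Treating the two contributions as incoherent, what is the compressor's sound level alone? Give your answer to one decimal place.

Background correction is a power subtraction:
L_src = 10·log₁₀(10^(60.3/10) − 10^(53.1/10)) = 10·log₁₀(867300) = 59.4 dB SPL.

59.4 dB SPL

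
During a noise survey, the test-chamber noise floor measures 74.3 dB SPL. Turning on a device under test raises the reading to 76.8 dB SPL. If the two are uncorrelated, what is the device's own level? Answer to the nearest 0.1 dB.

Remove the background by subtracting linear intensities:
L_src = 10·log₁₀(10^(76.8/10) − 10^(74.3/10)) = 10·log₁₀(20950000) = 73.2 dB SPL.

73.2 dB SPL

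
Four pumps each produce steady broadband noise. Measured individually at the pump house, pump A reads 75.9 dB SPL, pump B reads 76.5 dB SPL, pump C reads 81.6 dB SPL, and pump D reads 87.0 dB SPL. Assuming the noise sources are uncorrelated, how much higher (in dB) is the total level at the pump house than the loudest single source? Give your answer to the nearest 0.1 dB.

Incoherent sources sum as intensities:
L_total = 10·log₁₀(10^(75.9/10) + 10^(76.5/10) + 10^(81.6/10) + 10^(87.0/10)) = 88.63 dB SPL.
Excess over the loudest (87.0 dB): 88.63 − 87.0 = 1.6 dB.

1.6 dB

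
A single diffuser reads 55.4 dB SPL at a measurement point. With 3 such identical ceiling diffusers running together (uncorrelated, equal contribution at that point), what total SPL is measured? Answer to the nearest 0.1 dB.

60.2 dB SPL

3 equal incoherent sources raise the level by 10·log₁₀(3) = 4.77 dB.
L_total = 55.4 + 4.77 = 60.2 dB SPL.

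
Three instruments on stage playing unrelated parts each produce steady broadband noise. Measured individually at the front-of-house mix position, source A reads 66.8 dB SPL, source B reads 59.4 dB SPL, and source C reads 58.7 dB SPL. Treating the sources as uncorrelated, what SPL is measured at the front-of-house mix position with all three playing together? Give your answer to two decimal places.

68.06 dB SPL

Uncorrelated sources add in intensity (power), not in dB.
L_total = 10·log₁₀(10^(66.8/10) + 10^(59.4/10) + 10^(58.7/10)) = 10·log₁₀(6399000) = 68.06 dB SPL.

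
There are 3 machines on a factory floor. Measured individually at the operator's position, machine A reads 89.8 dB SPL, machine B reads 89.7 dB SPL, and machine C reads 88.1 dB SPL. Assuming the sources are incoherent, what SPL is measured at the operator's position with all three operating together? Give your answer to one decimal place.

94.0 dB SPL

Incoherent sources sum as intensities:
L_total = 10·log₁₀(10^(89.8/10) + 10^(89.7/10) + 10^(88.1/10)) = 10·log₁₀(2534000000) = 94.0 dB SPL.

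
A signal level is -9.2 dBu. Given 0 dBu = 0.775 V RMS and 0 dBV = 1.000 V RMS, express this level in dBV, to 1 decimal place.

-11.4 dBV

The offset between the scales is 20·log₁₀(0.775/1.000) = −2.214 dB.
So dBV = -9.2 − 2.214 = -11.4 dBV.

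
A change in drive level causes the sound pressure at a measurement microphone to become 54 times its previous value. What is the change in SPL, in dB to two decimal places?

Sound pressure is an amplitude quantity: ΔL = 20·log₁₀(p₂/p₁).
20·log₁₀(54) = 34.65 dB.

34.65 dB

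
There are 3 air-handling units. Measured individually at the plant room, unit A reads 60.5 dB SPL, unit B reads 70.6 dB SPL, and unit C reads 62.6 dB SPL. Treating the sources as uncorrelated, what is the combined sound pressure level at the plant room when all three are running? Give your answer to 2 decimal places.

Incoherent sources sum as intensities:
L_total = 10·log₁₀(10^(60.5/10) + 10^(70.6/10) + 10^(62.6/10)) = 10·log₁₀(14420000) = 71.59 dB SPL.

71.59 dB SPL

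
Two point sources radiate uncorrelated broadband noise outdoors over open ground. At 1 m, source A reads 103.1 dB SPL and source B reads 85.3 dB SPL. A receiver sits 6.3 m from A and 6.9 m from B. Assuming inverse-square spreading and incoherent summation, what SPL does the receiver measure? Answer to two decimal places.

At the listener: L_A = 103.1 − 20·log₁₀(6.3) = 87.113 dB; L_B = 85.3 − 20·log₁₀(6.9) = 68.523 dB.
Combined: 10·log₁₀(10^(87.113/10)+10^(68.523/10)) = 87.17 dB SPL.

87.17 dB SPL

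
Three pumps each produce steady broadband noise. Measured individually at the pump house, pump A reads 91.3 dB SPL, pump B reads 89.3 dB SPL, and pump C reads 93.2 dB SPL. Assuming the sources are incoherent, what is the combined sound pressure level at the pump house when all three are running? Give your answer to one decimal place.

Uncorrelated sources add in intensity (power), not in dB.
L_total = 10·log₁₀(10^(91.3/10) + 10^(89.3/10) + 10^(93.2/10)) = 10·log₁₀(4289000000) = 96.3 dB SPL.

96.3 dB SPL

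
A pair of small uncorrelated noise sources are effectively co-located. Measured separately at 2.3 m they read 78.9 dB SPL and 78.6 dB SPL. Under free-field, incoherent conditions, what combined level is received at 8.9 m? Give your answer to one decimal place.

70.0 dB SPL

Combined at 2.3 m: 10·log₁₀(10^(78.9/10)+10^(78.6/10)) = 81.76 dB SPL.
Then apply −20·log₁₀(8.9/2.3) = -11.75 dB → 70.0 dB SPL.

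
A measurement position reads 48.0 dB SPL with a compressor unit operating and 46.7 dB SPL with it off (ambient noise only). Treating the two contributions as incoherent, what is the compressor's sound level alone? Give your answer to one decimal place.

42.1 dB SPL

Remove the background by subtracting linear intensities:
L_src = 10·log₁₀(10^(48.0/10) − 10^(46.7/10)) = 10·log₁₀(16320) = 42.1 dB SPL.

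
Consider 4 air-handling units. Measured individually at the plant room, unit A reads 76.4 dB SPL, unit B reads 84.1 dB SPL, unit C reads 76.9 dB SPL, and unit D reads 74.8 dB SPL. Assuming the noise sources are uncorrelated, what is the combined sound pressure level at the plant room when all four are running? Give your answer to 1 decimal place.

Incoherent sources sum as intensities:
L_total = 10·log₁₀(10^(76.4/10) + 10^(84.1/10) + 10^(76.9/10) + 10^(74.8/10)) = 10·log₁₀(379900000) = 85.8 dB SPL.

85.8 dB SPL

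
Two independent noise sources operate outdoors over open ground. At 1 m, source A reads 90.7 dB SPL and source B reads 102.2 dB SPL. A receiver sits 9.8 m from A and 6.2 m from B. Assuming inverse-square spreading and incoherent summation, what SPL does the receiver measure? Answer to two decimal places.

At the listener: L_A = 90.7 − 20·log₁₀(9.8) = 70.875 dB; L_B = 102.2 − 20·log₁₀(6.2) = 86.352 dB.
Combined: 10·log₁₀(10^(70.875/10)+10^(86.352/10)) = 86.47 dB SPL.

86.47 dB SPL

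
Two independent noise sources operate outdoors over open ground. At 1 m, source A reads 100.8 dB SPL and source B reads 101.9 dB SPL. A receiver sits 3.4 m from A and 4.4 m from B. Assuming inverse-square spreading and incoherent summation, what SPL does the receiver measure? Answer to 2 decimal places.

92.65 dB SPL

At the listener: L_A = 100.8 − 20·log₁₀(3.4) = 90.170 dB; L_B = 101.9 − 20·log₁₀(4.4) = 89.031 dB.
Combined: 10·log₁₀(10^(90.170/10)+10^(89.031/10)) = 92.65 dB SPL.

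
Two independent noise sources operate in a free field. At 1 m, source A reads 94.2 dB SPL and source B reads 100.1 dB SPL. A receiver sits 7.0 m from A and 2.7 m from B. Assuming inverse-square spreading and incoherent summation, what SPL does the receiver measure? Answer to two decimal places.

At the listener: L_A = 94.2 − 20·log₁₀(7.0) = 77.298 dB; L_B = 100.1 − 20·log₁₀(2.7) = 91.473 dB.
Combined: 10·log₁₀(10^(77.298/10)+10^(91.473/10)) = 91.64 dB SPL.

91.64 dB SPL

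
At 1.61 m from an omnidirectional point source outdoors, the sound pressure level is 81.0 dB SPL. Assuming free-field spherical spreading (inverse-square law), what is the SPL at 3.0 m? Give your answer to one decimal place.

75.6 dB SPL

Free-field point source: level drops by 20·log₁₀ of the distance ratio.
ΔL = −20·log₁₀(3.0/1.61) = -5.41 dB, so L₂ = 81.0 + (-5.41) = 75.6 dB SPL.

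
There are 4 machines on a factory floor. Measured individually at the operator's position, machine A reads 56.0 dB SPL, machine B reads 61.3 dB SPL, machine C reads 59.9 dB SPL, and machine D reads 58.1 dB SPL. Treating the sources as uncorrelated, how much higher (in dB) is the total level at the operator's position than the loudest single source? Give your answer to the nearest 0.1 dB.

Add the sources as powers (linear), then convert back to dB:
L_total = 10·log₁₀(10^(56.0/10) + 10^(61.3/10) + 10^(59.9/10) + 10^(58.1/10)) = 65.28 dB SPL.
Excess over the loudest (61.3 dB): 65.28 − 61.3 = 4.0 dB.

4.0 dB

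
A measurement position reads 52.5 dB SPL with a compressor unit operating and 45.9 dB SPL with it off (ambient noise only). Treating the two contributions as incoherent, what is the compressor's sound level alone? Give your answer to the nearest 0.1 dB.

51.4 dB SPL

Background correction is a power subtraction:
L_src = 10·log₁₀(10^(52.5/10) − 10^(45.9/10)) = 10·log₁₀(138900) = 51.4 dB SPL.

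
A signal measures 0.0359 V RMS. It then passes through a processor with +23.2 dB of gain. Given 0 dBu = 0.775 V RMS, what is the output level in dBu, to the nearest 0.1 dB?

-3.5 dBu

Input level: 20·log₁₀(0.0359/0.775) = -26.68 dBu.
Output: -26.68 + 23.2 = -3.5 dBu.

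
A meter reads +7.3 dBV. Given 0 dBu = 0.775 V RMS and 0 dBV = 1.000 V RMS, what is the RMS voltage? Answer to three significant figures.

2.32 V

V = 1.000 V × 10^(+7.3/20).
= 1.000 × 2.317 = 2.32 V.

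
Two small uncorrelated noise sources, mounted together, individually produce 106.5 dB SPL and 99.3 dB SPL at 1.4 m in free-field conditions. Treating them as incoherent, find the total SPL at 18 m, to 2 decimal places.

85.07 dB SPL

Combined at 1.4 m: 10·log₁₀(10^(106.5/10)+10^(99.3/10)) = 107.257 dB SPL.
Then apply −20·log₁₀(18/1.4) = -22.183 dB → 85.07 dB SPL.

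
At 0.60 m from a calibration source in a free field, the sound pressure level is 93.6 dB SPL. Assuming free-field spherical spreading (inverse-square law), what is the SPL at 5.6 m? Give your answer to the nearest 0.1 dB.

Inverse-square spreading gives ΔL = −20·log₁₀(d₂/d₁).
ΔL = −20·log₁₀(5.6/0.60) = -19.40 dB, so L₂ = 93.6 + (-19.40) = 74.2 dB SPL.

74.2 dB SPL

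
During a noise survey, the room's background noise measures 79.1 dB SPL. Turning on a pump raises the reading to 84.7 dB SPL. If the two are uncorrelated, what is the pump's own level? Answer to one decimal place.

Remove the background by subtracting linear intensities:
L_src = 10·log₁₀(10^(84.7/10) − 10^(79.1/10)) = 10·log₁₀(213800000) = 83.3 dB SPL.

83.3 dB SPL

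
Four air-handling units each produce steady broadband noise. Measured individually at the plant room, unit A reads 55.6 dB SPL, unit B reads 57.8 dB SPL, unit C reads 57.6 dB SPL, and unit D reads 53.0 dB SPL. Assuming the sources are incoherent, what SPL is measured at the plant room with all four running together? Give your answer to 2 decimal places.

62.41 dB SPL

Uncorrelated sources add in intensity (power), not in dB.
L_total = 10·log₁₀(10^(55.6/10) + 10^(57.8/10) + 10^(57.6/10) + 10^(53.0/10)) = 10·log₁₀(1741000) = 62.41 dB SPL.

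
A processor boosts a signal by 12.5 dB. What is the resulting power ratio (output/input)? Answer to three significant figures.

Power ratio = 10^(dB/10).
10^(12.5/10) = 10^(1.250) = 17.8.

17.8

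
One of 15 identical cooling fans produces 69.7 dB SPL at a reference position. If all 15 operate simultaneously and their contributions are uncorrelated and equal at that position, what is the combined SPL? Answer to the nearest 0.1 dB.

15 equal incoherent sources raise the level by 10·log₁₀(15) = 11.76 dB.
L_total = 69.7 + 11.76 = 81.5 dB SPL.

81.5 dB SPL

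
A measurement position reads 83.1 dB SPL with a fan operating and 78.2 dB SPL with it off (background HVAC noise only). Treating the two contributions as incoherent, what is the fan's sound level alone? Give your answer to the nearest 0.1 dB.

Subtract intensities: L_src = 10·log₁₀(10^(L_total/10) − 10^(L_bg/10)).
L_src = 10·log₁₀(10^(83.1/10) − 10^(78.2/10)) = 10·log₁₀(138100000) = 81.4 dB SPL.

81.4 dB SPL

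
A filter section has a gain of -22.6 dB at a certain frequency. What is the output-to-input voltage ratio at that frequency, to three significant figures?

0.0741

Voltage ratio = 10^(dB/20).
10^(-22.6/20) = 10^(-1.130) = 0.0741.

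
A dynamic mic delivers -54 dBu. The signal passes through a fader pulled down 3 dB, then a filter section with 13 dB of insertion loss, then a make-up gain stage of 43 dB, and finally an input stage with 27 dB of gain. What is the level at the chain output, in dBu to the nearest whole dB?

Cascaded gains and losses add directly in dB.
-54 − 3 − 13 + 43 + 27 = 0 dBu.

0 dBu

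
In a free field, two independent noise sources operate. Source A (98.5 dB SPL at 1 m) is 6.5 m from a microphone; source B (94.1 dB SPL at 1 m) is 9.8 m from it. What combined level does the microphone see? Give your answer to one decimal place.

82.9 dB SPL

At the listener: L_A = 98.5 − 20·log₁₀(6.5) = 82.24 dB; L_B = 94.1 − 20·log₁₀(9.8) = 74.28 dB.
Combined: 10·log₁₀(10^(82.24/10)+10^(74.28/10)) = 82.9 dB SPL.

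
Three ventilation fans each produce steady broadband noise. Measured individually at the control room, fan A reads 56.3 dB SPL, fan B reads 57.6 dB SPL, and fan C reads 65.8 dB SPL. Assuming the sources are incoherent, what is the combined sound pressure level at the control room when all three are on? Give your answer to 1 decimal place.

66.8 dB SPL

Uncorrelated sources add in intensity (power), not in dB.
L_total = 10·log₁₀(10^(56.3/10) + 10^(57.6/10) + 10^(65.8/10)) = 10·log₁₀(4804000) = 66.8 dB SPL.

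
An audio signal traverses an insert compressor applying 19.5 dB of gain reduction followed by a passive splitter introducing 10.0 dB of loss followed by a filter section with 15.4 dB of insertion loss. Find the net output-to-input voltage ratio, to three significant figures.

Net gain = (−19.5) + (−10.0) + (−15.4) = -44.9 dB.
Voltage ratio = 10^(-44.9/20) = 0.00569.

0.00569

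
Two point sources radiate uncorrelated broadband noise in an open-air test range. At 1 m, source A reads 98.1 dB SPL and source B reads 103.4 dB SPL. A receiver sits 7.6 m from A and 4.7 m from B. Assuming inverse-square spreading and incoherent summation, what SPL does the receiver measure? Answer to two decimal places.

At the listener: L_A = 98.1 − 20·log₁₀(7.6) = 80.484 dB; L_B = 103.4 − 20·log₁₀(4.7) = 89.958 dB.
Combined: 10·log₁₀(10^(80.484/10)+10^(89.958/10)) = 90.42 dB SPL.

90.42 dB SPL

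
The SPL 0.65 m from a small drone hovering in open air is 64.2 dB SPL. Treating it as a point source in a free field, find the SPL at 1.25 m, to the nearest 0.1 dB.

58.5 dB SPL

Inverse-square spreading gives ΔL = −20·log₁₀(d₂/d₁).
ΔL = −20·log₁₀(1.25/0.65) = -5.68 dB, so L₂ = 64.2 + (-5.68) = 58.5 dB SPL.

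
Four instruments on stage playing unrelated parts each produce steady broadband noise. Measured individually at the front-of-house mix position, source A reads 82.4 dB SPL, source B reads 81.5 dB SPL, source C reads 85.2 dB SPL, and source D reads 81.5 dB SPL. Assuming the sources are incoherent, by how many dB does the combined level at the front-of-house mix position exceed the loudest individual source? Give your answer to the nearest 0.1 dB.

3.8 dB

Add the sources as powers (linear), then convert back to dB:
L_total = 10·log₁₀(10^(82.4/10) + 10^(81.5/10) + 10^(85.2/10) + 10^(81.5/10)) = 88.96 dB SPL.
Excess over the loudest (85.2 dB): 88.96 − 85.2 = 3.8 dB.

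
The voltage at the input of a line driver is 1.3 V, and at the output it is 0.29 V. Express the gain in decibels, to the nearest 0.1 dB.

For a voltage ratio, dB = 20·log₁₀(V₂/V₁).
20·log₁₀(0.29/1.3) = 20·log₁₀(0.2231) = -13.0 dB.

-13.0 dB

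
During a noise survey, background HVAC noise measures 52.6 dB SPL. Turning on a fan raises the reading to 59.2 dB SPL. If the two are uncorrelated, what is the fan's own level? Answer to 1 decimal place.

Subtract intensities: L_src = 10·log₁₀(10^(L_total/10) − 10^(L_bg/10)).
L_src = 10·log₁₀(10^(59.2/10) − 10^(52.6/10)) = 10·log₁₀(649800) = 58.1 dB SPL.

58.1 dB SPL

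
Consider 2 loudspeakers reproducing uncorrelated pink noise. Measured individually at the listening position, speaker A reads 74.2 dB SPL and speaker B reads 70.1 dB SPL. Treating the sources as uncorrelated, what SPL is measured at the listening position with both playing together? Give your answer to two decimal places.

75.63 dB SPL

Uncorrelated sources add in intensity (power), not in dB.
L_total = 10·log₁₀(10^(74.2/10) + 10^(70.1/10)) = 10·log₁₀(36540000) = 75.63 dB SPL.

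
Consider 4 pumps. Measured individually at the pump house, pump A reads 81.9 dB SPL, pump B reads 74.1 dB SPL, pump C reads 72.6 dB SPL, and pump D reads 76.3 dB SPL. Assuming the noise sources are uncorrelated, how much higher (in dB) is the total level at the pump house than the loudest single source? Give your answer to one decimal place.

Incoherent sources sum as intensities:
L_total = 10·log₁₀(10^(81.9/10) + 10^(74.1/10) + 10^(72.6/10) + 10^(76.3/10)) = 83.83 dB SPL.
Excess over the loudest (81.9 dB): 83.83 − 81.9 = 1.9 dB.

1.9 dB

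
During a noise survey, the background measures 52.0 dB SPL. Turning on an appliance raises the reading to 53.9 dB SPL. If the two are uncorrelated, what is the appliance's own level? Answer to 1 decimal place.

49.4 dB SPL

Subtract intensities: L_src = 10·log₁₀(10^(L_total/10) − 10^(L_bg/10)).
L_src = 10·log₁₀(10^(53.9/10) − 10^(52.0/10)) = 10·log₁₀(86980) = 49.4 dB SPL.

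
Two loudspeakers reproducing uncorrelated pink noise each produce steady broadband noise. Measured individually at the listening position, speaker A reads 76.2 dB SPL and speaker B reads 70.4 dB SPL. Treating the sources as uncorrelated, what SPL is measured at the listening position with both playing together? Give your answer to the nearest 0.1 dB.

77.2 dB SPL

Incoherent sources sum as intensities:
L_total = 10·log₁₀(10^(76.2/10) + 10^(70.4/10)) = 10·log₁₀(52650000) = 77.2 dB SPL.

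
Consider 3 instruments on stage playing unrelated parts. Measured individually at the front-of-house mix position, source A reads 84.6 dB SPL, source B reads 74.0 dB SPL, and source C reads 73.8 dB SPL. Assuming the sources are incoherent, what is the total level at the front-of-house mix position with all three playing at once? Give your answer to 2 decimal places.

85.28 dB SPL

Uncorrelated sources add in intensity (power), not in dB.
L_total = 10·log₁₀(10^(84.6/10) + 10^(74.0/10) + 10^(73.8/10)) = 10·log₁₀(337500000) = 85.28 dB SPL.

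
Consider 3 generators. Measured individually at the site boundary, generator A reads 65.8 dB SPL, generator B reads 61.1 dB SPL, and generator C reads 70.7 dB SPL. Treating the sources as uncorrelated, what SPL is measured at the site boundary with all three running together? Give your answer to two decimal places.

72.26 dB SPL

Incoherent sources sum as intensities:
L_total = 10·log₁₀(10^(65.8/10) + 10^(61.1/10) + 10^(70.7/10)) = 10·log₁₀(16840000) = 72.26 dB SPL.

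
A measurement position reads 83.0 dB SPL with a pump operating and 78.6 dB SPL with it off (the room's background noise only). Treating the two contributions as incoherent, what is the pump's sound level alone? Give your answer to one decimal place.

81.0 dB SPL

Subtract intensities: L_src = 10·log₁₀(10^(L_total/10) − 10^(L_bg/10)).
L_src = 10·log₁₀(10^(83.0/10) − 10^(78.6/10)) = 10·log₁₀(127100000) = 81.0 dB SPL.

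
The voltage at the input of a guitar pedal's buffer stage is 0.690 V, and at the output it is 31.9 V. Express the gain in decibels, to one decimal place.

33.3 dB

Voltage is an amplitude quantity, so gain = 20·log₁₀(V_out/V_in).
20·log₁₀(31.9/0.690) = 20·log₁₀(46.23) = 33.3 dB.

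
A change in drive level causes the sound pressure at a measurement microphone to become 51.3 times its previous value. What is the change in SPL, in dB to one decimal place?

SPL change from a pressure ratio uses the 20·log₁₀ form:
20·log₁₀(51.3) = 34.2 dB.

34.2 dB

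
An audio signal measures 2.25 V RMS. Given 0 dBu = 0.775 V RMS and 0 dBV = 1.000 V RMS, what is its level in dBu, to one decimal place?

+9.3 dBu

dBu = 20·log₁₀(V / 0.775 V).
20·log₁₀(2.25/0.775) = +9.3 dBu.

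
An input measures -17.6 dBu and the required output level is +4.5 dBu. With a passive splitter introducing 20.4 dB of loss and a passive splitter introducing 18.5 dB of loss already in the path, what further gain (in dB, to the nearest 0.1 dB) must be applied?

61.0 dB

The required make-up gain is the shortfall in the dB sum.
G = +4.5 − (-17.6) + 20.4 + 18.5 = 61.0 dB.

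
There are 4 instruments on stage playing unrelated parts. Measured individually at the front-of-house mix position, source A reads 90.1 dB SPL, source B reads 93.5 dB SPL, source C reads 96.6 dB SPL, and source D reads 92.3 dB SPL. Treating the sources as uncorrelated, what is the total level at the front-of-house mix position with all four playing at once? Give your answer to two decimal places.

Add the sources as powers (linear), then convert back to dB:
L_total = 10·log₁₀(10^(90.1/10) + 10^(93.5/10) + 10^(96.6/10) + 10^(92.3/10)) = 10·log₁₀(9531000000) = 99.79 dB SPL.

99.79 dB SPL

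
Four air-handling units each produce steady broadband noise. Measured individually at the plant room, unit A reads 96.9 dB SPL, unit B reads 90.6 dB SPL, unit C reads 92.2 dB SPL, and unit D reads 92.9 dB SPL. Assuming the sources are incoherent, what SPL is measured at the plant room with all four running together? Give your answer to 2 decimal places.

99.85 dB SPL

Uncorrelated sources add in intensity (power), not in dB.
L_total = 10·log₁₀(10^(96.9/10) + 10^(90.6/10) + 10^(92.2/10) + 10^(92.9/10)) = 10·log₁₀(9655000000) = 99.85 dB SPL.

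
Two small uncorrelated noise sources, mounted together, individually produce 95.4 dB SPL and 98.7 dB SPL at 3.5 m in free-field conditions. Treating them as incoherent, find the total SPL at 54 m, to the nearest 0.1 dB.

76.6 dB SPL

Combined at 3.5 m: 10·log₁₀(10^(95.4/10)+10^(98.7/10)) = 100.37 dB SPL.
Then apply −20·log₁₀(54/3.5) = -23.77 dB → 76.6 dB SPL.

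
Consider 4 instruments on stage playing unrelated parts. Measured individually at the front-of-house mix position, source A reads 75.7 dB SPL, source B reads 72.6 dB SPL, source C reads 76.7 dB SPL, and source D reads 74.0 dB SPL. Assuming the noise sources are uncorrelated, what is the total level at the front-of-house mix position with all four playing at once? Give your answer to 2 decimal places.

81.05 dB SPL

Add the sources as powers (linear), then convert back to dB:
L_total = 10·log₁₀(10^(75.7/10) + 10^(72.6/10) + 10^(76.7/10) + 10^(74.0/10)) = 10·log₁₀(127200000) = 81.05 dB SPL.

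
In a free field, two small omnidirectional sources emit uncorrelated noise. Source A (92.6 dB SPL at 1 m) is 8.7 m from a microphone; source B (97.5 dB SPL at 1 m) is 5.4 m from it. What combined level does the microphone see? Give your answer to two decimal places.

83.36 dB SPL

At the listener: L_A = 92.6 − 20·log₁₀(8.7) = 73.810 dB; L_B = 97.5 − 20·log₁₀(5.4) = 82.852 dB.
Combined: 10·log₁₀(10^(73.810/10)+10^(82.852/10)) = 83.36 dB SPL.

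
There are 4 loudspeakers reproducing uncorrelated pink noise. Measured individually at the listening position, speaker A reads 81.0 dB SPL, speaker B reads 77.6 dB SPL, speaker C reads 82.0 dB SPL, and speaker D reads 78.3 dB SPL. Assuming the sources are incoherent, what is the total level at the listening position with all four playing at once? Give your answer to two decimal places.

Uncorrelated sources add in intensity (power), not in dB.
L_total = 10·log₁₀(10^(81.0/10) + 10^(77.6/10) + 10^(82.0/10) + 10^(78.3/10)) = 10·log₁₀(409500000) = 86.12 dB SPL.

86.12 dB SPL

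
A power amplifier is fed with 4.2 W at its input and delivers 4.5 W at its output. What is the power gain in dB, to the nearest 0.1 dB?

For a power ratio, dB = 10·log₁₀(P₂/P₁).
10·log₁₀(4.5/4.2) = 10·log₁₀(1.071) = 0.3 dB.

0.3 dB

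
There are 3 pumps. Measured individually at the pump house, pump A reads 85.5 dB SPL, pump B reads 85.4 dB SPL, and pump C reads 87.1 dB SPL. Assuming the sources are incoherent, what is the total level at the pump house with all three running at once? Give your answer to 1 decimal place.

Add the sources as powers (linear), then convert back to dB:
L_total = 10·log₁₀(10^(85.5/10) + 10^(85.4/10) + 10^(87.1/10)) = 10·log₁₀(1214000000) = 90.8 dB SPL.

90.8 dB SPL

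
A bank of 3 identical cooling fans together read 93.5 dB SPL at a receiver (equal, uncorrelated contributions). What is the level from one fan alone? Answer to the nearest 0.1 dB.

88.7 dB SPL

3 equal incoherent sources add 10·log₁₀(3) = 4.77 dB over one source.
L_one = 93.5 − 4.77 = 88.7 dB SPL.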